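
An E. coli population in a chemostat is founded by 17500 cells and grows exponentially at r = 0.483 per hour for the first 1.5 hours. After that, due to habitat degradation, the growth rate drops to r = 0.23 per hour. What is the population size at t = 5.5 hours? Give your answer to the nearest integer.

Phase 1: N(1.5) = 17500·e^(0.483×1.5) = 17500·e^0.7245 = 36114.7.
Phase 2 runs for 5.5 − 1.5 = 4 hours at r = 0.23.
N(5.5) = 36114.7·e^(0.23×4) = 36114.7·e^0.92 = 90622.4.

90622 cells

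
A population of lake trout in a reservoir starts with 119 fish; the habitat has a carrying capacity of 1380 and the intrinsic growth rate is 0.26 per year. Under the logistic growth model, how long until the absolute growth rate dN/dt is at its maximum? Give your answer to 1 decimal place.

Logistic growth is fastest at N = K/2 = 690.
A = (K − N₀)/N₀ = 10.597. Set K/(1 + A·e^(−rt)) = K/2 → A·e^(−rt) = 1.
e^(−0.26t) = 1/10.597 = 0.0943695, so t = ln(10.597)/0.26 = 2.3605/0.26 = 9.079.

9.1 years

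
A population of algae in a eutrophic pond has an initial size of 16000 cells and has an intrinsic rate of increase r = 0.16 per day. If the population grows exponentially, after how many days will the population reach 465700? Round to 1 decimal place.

Set N₀·e^(rt) = 465700: e^(0.16·t) = 465700/16000 = 29.106.
0.16·t = ln(29.106) = 3.371, so t = 3.371/0.16 = 21.068.

21.1 days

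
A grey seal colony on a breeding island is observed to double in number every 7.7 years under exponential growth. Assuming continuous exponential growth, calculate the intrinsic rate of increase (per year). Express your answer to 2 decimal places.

0.09 per year

r = ln(2)/t_d = 0.6931/7.7 = 0.090019.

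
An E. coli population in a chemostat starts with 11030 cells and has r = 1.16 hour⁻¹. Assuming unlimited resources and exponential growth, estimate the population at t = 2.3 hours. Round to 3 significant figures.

N(t) = N₀·e^(rt) = 11030 × e^(1.16×2.3) = 11030 × e^2.668.
e^2.668 ≈ 14.411, so N ≈ 11030 × 14.411 = 158955.

159000 cells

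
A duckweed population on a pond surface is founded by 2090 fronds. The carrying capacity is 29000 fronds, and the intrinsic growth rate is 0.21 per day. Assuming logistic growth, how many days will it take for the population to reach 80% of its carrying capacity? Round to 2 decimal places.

A = (K − N₀)/N₀ = (29000 − 2090)/2090 = 12.876.
Solve 29000/(1 + 12.876·e^(−0.21t)) = 23200: 1 + 12.876·e^(−0.21t) = 1.25, so e^(−0.21t) = 0.0194166.
−0.21·t = ln(0.0194166) = -3.9416, so t = 3.9416/0.21 = 18.77.

18.77 days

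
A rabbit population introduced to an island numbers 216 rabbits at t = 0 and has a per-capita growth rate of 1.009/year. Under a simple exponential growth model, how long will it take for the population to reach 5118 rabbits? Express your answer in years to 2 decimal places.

Set N₀·e^(rt) = 5118: e^(1.009·t) = 5118/216 = 23.694.
1.009·t = ln(23.694) = 3.1652, so t = 3.1652/1.009 = 3.137.

3.14 years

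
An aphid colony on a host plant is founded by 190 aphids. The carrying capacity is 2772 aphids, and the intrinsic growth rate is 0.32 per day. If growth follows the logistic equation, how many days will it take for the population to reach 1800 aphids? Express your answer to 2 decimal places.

A = (K − N₀)/N₀ = (2772 − 190)/190 = 13.589.
Solve 2772/(1 + 13.589·e^(−0.32t)) = 1800: 1 + 13.589·e^(−0.32t) = 1.54, so e^(−0.32t) = 0.0397366.
−0.32·t = ln(0.0397366) = -3.2255, so t = 3.2255/0.32 = 10.08.

10.08 days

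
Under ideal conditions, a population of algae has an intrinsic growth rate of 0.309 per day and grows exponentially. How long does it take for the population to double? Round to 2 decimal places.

2.24 days

Doubling time t_d = ln(2)/r = 0.6931/0.309 = 2.2432.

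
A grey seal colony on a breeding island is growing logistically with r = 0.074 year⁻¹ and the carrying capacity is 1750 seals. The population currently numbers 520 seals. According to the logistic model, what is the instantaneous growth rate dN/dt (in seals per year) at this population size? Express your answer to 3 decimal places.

27.046 seals per year

dN/dt = rN(1 − N/K) = 0.074 × 520 × (1 − 520/1750).
1 − 520/1750 = 0.70286; dN/dt = 0.074 × 520 × 0.70286 = 27.046.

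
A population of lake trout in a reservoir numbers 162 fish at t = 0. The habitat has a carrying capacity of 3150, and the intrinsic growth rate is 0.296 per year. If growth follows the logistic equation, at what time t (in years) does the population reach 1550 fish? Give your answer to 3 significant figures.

A = (K − N₀)/N₀ = (3150 − 162)/162 = 18.444.
Solve 3150/(1 + 18.444·e^(−0.296t)) = 1550: 1 + 18.444·e^(−0.296t) = 2.0323, so e^(−0.296t) = 0.0559658.
−0.296·t = ln(0.0559658) = -2.883, so t = 2.883/0.296 = 9.7399.

9.74 years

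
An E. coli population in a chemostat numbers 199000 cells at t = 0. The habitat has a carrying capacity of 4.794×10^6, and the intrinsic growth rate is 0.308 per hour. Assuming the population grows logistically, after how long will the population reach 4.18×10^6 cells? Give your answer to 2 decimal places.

A = (K − N₀)/N₀ = (4.794×10^6 − 199000)/199000 = 23.09.
Solve 4.794×10^6/(1 + 23.09·e^(−0.308t)) = 4.18×10^6: 1 + 23.09·e^(−0.308t) = 1.1469, so e^(−0.308t) = 0.0063615.
−0.308·t = ln(0.0063615) = -5.0575, so t = 5.0575/0.308 = 16.42.

16.42 hours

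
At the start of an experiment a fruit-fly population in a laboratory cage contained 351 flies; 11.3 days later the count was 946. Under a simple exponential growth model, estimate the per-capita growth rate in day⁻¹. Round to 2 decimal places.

From N(t) = N₀·e^(rt): e^(r·11.3) = 946/351 = 2.6952.
r·11.3 = ln(2.6952) = 0.99146, so r = 0.99146/11.3 = 0.087739.

0.09 per day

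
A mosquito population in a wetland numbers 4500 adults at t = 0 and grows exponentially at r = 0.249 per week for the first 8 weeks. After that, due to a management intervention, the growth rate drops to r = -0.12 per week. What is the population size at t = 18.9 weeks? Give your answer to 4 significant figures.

Phase 1: N(8) = 4500·e^(0.249×8) = 4500·e^1.992 = 32985.8.
Phase 2 runs for 18.9 − 8 = 10.9 weeks at r = -0.12.
N(18.9) = 32985.8·e^(-0.12×10.9) = 32985.8·e^-1.308 = 8918.05.

8918 adults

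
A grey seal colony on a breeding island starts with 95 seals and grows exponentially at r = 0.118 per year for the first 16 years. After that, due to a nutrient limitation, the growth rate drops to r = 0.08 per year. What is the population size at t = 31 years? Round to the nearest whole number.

Phase 1: N(16) = 95·e^(0.118×16) = 95·e^1.888 = 627.584.
Phase 2 runs for 31 − 16 = 15 years at r = 0.08.
N(31) = 627.584·e^(0.08×15) = 627.584·e^1.2 = 2083.65.

2084 seals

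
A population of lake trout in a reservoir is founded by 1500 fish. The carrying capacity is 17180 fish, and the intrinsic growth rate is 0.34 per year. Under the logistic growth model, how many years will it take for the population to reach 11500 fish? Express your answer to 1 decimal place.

9.0 years

A = (K − N₀)/N₀ = (17180 − 1500)/1500 = 10.453.
Solve 17180/(1 + 10.453·e^(−0.34t)) = 11500: 1 + 10.453·e^(−0.34t) = 1.4939, so e^(−0.34t) = 0.0472493.
−0.34·t = ln(0.0472493) = -3.0523, so t = 3.0523/0.34 = 8.9774.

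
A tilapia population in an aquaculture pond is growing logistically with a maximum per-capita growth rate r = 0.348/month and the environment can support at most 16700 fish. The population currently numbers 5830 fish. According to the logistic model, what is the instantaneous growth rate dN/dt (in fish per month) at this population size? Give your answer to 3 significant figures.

1320 fish per month

dN/dt = rN(1 − N/K) = 0.348 × 5830 × (1 − 5830/16700).
1 − 5830/16700 = 0.6509; dN/dt = 0.348 × 5830 × 0.6509 = 1320.6.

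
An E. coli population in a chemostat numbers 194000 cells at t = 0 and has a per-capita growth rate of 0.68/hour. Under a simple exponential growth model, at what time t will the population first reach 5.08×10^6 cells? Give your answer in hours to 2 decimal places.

4.80 hours

Set N₀·e^(rt) = 5.08×10^6: e^(0.68·t) = 5.08×10^6/194000 = 26.186.
0.68·t = ln(26.186) = 3.2652, so t = 3.2652/0.68 = 4.8018.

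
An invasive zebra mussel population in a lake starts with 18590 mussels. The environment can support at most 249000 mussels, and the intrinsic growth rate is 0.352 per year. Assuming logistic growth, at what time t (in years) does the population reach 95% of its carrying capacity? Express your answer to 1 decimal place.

15.5 years

A = (K − N₀)/N₀ = (249000 − 18590)/18590 = 12.394.
Solve 249000/(1 + 12.394·e^(−0.352t)) = 236550: 1 + 12.394·e^(−0.352t) = 1.0526, so e^(−0.352t) = 0.00424643.
−0.352·t = ln(0.00424643) = -5.4617, so t = 5.4617/0.352 = 15.516.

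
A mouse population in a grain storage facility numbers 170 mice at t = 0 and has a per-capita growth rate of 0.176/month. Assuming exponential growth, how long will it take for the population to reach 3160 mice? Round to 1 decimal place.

Set N₀·e^(rt) = 3160: e^(0.176·t) = 3160/170 = 18.588.
0.176·t = ln(18.588) = 2.9225, so t = 2.9225/0.176 = 16.605.

16.6 months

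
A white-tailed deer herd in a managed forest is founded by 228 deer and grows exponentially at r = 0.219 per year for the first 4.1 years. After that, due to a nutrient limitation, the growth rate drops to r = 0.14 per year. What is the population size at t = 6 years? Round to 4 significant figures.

730.1 deer

Phase 1: N(4.1) = 228·e^(0.219×4.1) = 228·e^0.8979 = 559.613.
Phase 2 runs for 6 − 4.1 = 1.9 years at r = 0.14.
N(6) = 559.613·e^(0.14×1.9) = 559.613·e^0.266 = 730.147.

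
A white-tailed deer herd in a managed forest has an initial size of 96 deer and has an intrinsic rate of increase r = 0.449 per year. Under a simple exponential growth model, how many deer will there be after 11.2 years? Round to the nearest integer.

14664 deer

N(t) = N₀·e^(rt) = 96 × e^(0.449×11.2) = 96 × e^5.029.
e^5.029 ≈ 152.75, so N ≈ 96 × 152.75 = 14664.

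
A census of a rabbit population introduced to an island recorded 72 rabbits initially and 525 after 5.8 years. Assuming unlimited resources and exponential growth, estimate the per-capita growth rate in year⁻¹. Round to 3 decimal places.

0.343 per year

From N(t) = N₀·e^(rt): e^(r·5.8) = 525/72 = 7.2917.
r·5.8 = ln(7.2917) = 1.9867, so r = 1.9867/5.8 = 0.34254.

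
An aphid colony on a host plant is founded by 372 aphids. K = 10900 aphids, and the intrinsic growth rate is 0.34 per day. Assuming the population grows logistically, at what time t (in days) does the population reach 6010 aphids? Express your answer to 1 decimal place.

10.4 days

A = (K − N₀)/N₀ = (10900 − 372)/372 = 28.301.
Solve 10900/(1 + 28.301·e^(−0.34t)) = 6010: 1 + 28.301·e^(−0.34t) = 1.8136, so e^(−0.34t) = 0.0287496.
−0.34·t = ln(0.0287496) = -3.5491, so t = 3.5491/0.34 = 10.439.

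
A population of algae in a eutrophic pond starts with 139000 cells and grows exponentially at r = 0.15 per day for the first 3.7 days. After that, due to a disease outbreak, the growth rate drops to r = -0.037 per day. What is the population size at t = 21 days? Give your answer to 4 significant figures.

127700 cells

Phase 1: N(3.7) = 139000·e^(0.15×3.7) = 139000·e^0.555 = 242130.
Phase 2 runs for 21 − 3.7 = 17.3 days at r = -0.037.
N(21) = 242130·e^(-0.037×17.3) = 242130·e^-0.6401 = 127660.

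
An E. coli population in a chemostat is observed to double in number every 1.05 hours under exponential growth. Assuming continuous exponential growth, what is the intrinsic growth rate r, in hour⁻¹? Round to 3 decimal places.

r = ln(2)/t_d = 0.6931/1.05 = 0.66014.

0.660 per hour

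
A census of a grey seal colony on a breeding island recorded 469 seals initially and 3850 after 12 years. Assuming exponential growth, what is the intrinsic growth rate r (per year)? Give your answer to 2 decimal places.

0.18 per year

From N(t) = N₀·e^(rt): e^(r·12) = 3850/469 = 8.209.
r·12 = ln(8.209) = 2.1052, so r = 2.1052/12 = 0.17544.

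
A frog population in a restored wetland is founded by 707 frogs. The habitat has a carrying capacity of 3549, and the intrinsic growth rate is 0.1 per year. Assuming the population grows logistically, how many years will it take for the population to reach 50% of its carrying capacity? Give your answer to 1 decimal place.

13.9 years

A = (K − N₀)/N₀ = (3549 − 707)/707 = 4.0198.
Solve 3549/(1 + 4.0198·e^(−0.1t)) = 1774.5: 1 + 4.0198·e^(−0.1t) = 2, so e^(−0.1t) = 0.248768.
−0.1·t = ln(0.248768) = -1.3912, so t = 1.3912/0.1 = 13.912.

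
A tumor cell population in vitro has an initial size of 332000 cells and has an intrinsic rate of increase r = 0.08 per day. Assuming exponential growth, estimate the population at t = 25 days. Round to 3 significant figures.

N(t) = N₀·e^(rt) = 332000 × e^(0.08×25) = 332000 × e^2.
e^2 ≈ 7.3891, so N ≈ 332000 × 7.3891 = 2.453167×10^6.

2450000 cells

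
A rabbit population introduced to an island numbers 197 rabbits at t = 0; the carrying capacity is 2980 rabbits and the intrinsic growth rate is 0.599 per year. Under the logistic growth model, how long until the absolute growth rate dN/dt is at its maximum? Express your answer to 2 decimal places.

Logistic growth is fastest at N = K/2 = 1490.
A = (K − N₀)/N₀ = 14.127. Set K/(1 + A·e^(−rt)) = K/2 → A·e^(−rt) = 1.
e^(−0.599t) = 1/14.127 = 0.0707869, so t = ln(14.127)/0.599 = 2.6481/0.599 = 4.4208.

4.42 years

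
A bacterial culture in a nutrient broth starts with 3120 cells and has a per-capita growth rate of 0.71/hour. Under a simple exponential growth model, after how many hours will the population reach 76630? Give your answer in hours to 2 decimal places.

4.51 hours

Set N₀·e^(rt) = 76630: e^(0.71·t) = 76630/3120 = 24.561.
0.71·t = ln(24.561) = 3.2012, so t = 3.2012/0.71 = 4.5087.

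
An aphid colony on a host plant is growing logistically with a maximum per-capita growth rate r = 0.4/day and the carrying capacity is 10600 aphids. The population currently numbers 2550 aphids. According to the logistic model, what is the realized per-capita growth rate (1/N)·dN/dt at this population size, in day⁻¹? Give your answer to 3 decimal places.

0.304 per day

(1/N)·dN/dt = r(1 − N/K) = 0.4 × (1 − 2550/10600).
= 0.4 × 0.75943 = 0.30377.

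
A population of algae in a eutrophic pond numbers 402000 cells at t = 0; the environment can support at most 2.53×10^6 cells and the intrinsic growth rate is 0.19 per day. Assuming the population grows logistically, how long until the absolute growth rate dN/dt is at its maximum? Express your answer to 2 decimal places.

8.77 days

Logistic growth is fastest at N = K/2 = 1.265×10^6.
A = (K − N₀)/N₀ = 5.2935. Set K/(1 + A·e^(−rt)) = K/2 → A·e^(−rt) = 1.
e^(−0.19t) = 1/5.2935 = 0.18891, so t = ln(5.2935)/0.19 = 1.6665/0.19 = 8.771.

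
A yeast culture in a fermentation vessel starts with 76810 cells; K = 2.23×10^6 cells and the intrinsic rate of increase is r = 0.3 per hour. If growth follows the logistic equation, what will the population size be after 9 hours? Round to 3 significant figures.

A = (K − N₀)/N₀ = (2.23×10^6 − 76810)/76810 = 28.033.
N(t) = K/(1 + A·e^(−rt)) = 2.23×10^6/(1 + 28.033×e^(−0.3×9)).
e^(−2.7) = 0.067206; denominator = 1 + 28.033×0.067206 = 2.884.
N = 2.23×10^6/2.884 = 773245.

773000 cells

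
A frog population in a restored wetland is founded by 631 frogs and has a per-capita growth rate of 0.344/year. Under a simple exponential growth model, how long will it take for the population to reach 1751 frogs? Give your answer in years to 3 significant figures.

Set N₀·e^(rt) = 1751: e^(0.344·t) = 1751/631 = 2.775.
0.344·t = ln(2.775) = 1.0206, so t = 1.0206/0.344 = 2.967.

2.97 years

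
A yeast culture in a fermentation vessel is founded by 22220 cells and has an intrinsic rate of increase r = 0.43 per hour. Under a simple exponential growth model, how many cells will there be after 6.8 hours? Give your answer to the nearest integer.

413639 cells

N(t) = N₀·e^(rt) = 22220 × e^(0.43×6.8) = 22220 × e^2.924.
e^2.924 ≈ 18.616, so N ≈ 22220 × 18.616 = 413639.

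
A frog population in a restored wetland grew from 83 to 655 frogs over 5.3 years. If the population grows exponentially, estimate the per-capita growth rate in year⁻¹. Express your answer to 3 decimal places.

0.390 per year

From N(t) = N₀·e^(rt): e^(r·5.3) = 655/83 = 7.8916.
r·5.3 = ln(7.8916) = 2.0658, so r = 2.0658/5.3 = 0.38977.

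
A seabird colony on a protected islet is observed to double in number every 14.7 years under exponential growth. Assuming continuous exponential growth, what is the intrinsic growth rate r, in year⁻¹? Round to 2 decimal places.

r = ln(2)/t_d = 0.6931/14.7 = 0.047153.

0.05 per year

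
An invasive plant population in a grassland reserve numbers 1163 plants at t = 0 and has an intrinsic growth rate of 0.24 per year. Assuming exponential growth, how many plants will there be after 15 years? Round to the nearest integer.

42564 plants

N(t) = N₀·e^(rt) = 1163 × e^(0.24×15) = 1163 × e^3.6.
e^3.6 ≈ 36.598, so N ≈ 1163 × 36.598 = 42563.7.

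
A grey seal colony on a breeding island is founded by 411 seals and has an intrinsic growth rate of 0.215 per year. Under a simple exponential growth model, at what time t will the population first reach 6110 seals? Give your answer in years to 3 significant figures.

12.6 years

Set N₀·e^(rt) = 6110: e^(0.215·t) = 6110/411 = 14.866.
0.215·t = ln(14.866) = 2.6991, so t = 2.6991/0.215 = 12.554.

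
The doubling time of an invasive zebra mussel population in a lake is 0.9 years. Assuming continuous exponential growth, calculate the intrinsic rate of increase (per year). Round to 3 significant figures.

0.770 per year

r = ln(2)/t_d = 0.6931/0.9 = 0.77016.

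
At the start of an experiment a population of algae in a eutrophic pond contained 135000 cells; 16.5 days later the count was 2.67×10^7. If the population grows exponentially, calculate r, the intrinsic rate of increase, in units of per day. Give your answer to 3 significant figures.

0.320 per day

From N(t) = N₀·e^(rt): e^(r·16.5) = 2.67×10^7/135000 = 197.78.
r·16.5 = ln(197.78) = 5.2871, so r = 5.2871/16.5 = 0.32043.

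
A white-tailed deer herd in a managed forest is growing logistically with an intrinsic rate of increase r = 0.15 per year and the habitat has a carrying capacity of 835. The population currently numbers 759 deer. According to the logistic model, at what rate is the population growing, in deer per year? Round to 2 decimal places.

10.36 deer per year

dN/dt = rN(1 − N/K) = 0.15 × 759 × (1 − 759/835).
1 − 759/835 = 0.091018; dN/dt = 0.15 × 759 × 0.091018 = 10.362.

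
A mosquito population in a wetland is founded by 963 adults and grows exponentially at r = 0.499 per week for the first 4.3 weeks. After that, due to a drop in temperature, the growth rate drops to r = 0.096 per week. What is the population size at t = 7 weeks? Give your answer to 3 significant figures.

Phase 1: N(4.3) = 963·e^(0.499×4.3) = 963·e^2.146 = 8231.75.
Phase 2 runs for 7 − 4.3 = 2.7 weeks at r = 0.096.
N(7) = 8231.75·e^(0.096×2.7) = 8231.75·e^0.2592 = 10667.5.

10700 adults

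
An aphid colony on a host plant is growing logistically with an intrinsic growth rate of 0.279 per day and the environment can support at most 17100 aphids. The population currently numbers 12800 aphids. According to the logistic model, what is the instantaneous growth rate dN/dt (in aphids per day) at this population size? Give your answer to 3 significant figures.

898 aphids per day

dN/dt = rN(1 − N/K) = 0.279 × 12800 × (1 − 12800/17100).
1 − 12800/17100 = 0.25146; dN/dt = 0.279 × 12800 × 0.25146 = 898.02.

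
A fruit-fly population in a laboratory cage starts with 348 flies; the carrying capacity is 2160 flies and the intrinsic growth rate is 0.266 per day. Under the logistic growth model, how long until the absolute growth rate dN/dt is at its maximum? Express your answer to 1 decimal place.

6.2 days

Logistic growth is fastest at N = K/2 = 1080.
A = (K − N₀)/N₀ = 5.2069. Set K/(1 + A·e^(−rt)) = K/2 → A·e^(−rt) = 1.
e^(−0.266t) = 1/5.2069 = 0.192053, so t = ln(5.2069)/0.266 = 1.65/0.266 = 6.2029.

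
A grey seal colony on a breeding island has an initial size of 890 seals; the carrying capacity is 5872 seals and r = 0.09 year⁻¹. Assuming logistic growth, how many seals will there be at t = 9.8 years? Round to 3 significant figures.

1770 seals

A = (K − N₀)/N₀ = (5872 − 890)/890 = 5.5978.
N(t) = K/(1 + A·e^(−rt)) = 5872/(1 + 5.5978×e^(−0.09×9.8)).
e^(−0.882) = 0.41395; denominator = 1 + 5.5978×0.41395 = 3.3172.
N = 5872/3.3172 = 1770.16.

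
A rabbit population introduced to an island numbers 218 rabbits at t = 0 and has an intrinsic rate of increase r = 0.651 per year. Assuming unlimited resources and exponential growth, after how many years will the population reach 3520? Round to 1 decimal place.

4.3 years

Set N₀·e^(rt) = 3520: e^(0.651·t) = 3520/218 = 16.147.
0.651·t = ln(16.147) = 2.7817, so t = 2.7817/0.651 = 4.273.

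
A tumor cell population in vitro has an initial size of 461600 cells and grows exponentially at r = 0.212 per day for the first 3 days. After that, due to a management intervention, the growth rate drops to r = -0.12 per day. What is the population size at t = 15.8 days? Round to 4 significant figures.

187700 cells

Phase 1: N(3) = 461600·e^(0.212×3) = 461600·e^0.636 = 871921.
Phase 2 runs for 15.8 − 3 = 12.8 days at r = -0.12.
N(15.8) = 871921·e^(-0.12×12.8) = 871921·e^-1.536 = 187673.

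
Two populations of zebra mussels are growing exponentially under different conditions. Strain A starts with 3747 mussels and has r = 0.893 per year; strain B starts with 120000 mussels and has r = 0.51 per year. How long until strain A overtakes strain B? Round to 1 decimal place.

Set 3747·e^(0.893t) = 120000·e^(0.51t).
e^((0.893 − 0.51)t) = 120000/3747 → e^(0.383·t) = 32.026.
0.383·t = ln(32.026) = 3.4665, so t = 3.4665/0.383 = 9.051.

9.1 years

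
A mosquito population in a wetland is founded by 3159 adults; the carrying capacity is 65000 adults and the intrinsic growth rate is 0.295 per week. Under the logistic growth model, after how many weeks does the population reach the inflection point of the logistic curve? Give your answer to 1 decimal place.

Logistic growth is fastest at N = K/2 = 32500.
A = (K − N₀)/N₀ = 19.576. Set K/(1 + A·e^(−rt)) = K/2 → A·e^(−rt) = 1.
e^(−0.295t) = 1/19.576 = 0.0510826, so t = ln(19.576)/0.295 = 2.9743/0.295 = 10.082.

10.1 weeks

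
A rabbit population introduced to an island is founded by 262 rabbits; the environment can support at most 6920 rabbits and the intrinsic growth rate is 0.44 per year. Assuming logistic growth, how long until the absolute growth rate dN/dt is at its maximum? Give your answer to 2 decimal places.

Logistic growth is fastest at N = K/2 = 3460.
A = (K − N₀)/N₀ = 25.412. Set K/(1 + A·e^(−rt)) = K/2 → A·e^(−rt) = 1.
e^(−0.44t) = 1/25.412 = 0.0393512, so t = ln(25.412)/0.44 = 3.2352/0.44 = 7.3528.

7.35 years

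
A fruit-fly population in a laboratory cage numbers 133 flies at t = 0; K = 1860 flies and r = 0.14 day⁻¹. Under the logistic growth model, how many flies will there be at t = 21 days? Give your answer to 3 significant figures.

1100 flies

A = (K − N₀)/N₀ = (1860 − 133)/133 = 12.985.
N(t) = K/(1 + A·e^(−rt)) = 1860/(1 + 12.985×e^(−0.14×21)).
e^(−2.94) = 0.052866; denominator = 1 + 12.985×0.052866 = 1.6865.
N = 1860/1.6865 = 1102.9.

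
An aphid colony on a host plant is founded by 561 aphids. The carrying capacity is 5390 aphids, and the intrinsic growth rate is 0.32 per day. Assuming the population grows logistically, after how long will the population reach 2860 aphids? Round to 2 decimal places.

7.11 days

A = (K − N₀)/N₀ = (5390 − 561)/561 = 8.6078.
Solve 5390/(1 + 8.6078·e^(−0.32t)) = 2860: 1 + 8.6078·e^(−0.32t) = 1.8846, so e^(−0.32t) = 0.102769.
−0.32·t = ln(0.102769) = -2.2753, so t = 2.2753/0.32 = 7.1102.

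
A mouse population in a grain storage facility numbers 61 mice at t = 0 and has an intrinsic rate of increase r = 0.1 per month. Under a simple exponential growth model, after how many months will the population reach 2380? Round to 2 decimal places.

36.64 months

Set N₀·e^(rt) = 2380: e^(0.1·t) = 2380/61 = 39.016.
0.1·t = ln(39.016) = 3.664, so t = 3.664/0.1 = 36.64.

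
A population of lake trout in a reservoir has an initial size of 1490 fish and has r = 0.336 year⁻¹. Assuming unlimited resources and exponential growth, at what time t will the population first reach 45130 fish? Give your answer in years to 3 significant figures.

10.2 years

Set N₀·e^(rt) = 45130: e^(0.336·t) = 45130/1490 = 30.289.
0.336·t = ln(30.289) = 3.4108, so t = 3.4108/0.336 = 10.151.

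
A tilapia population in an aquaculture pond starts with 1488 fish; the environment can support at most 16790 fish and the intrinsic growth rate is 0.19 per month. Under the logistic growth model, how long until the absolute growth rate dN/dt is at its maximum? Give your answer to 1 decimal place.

Logistic growth is fastest at N = K/2 = 8395.
A = (K − N₀)/N₀ = 10.284. Set K/(1 + A·e^(−rt)) = K/2 → A·e^(−rt) = 1.
e^(−0.19t) = 1/10.284 = 0.0972422, so t = ln(10.284)/0.19 = 2.3306/0.19 = 12.266.

12.3 months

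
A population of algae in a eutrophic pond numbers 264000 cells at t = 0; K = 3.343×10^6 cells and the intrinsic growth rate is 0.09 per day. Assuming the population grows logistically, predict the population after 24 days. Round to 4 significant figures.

A = (K − N₀)/N₀ = (3.343×10^6 − 264000)/264000 = 11.663.
N(t) = K/(1 + A·e^(−rt)) = 3.343×10^6/(1 + 11.663×e^(−0.09×24)).
e^(−2.16) = 0.11533; denominator = 1 + 11.663×0.11533 = 2.345.
N = 3.343×10^6/2.345 = 1.425572×10^6.

1426000 cells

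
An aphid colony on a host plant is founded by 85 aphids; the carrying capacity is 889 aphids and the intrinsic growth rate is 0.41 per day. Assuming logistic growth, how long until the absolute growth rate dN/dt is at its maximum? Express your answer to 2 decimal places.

5.48 days

Logistic growth is fastest at N = K/2 = 444.5.
A = (K − N₀)/N₀ = 9.4588. Set K/(1 + A·e^(−rt)) = K/2 → A·e^(−rt) = 1.
e^(−0.41t) = 1/9.4588 = 0.105721, so t = ln(9.4588)/0.41 = 2.2469/0.41 = 5.4804.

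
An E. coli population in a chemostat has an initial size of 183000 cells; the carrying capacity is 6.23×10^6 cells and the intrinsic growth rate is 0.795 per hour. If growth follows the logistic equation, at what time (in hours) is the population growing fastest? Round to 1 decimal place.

4.4 hours

Logistic growth is fastest at N = K/2 = 3.115×10^6.
A = (K − N₀)/N₀ = 33.044. Set K/(1 + A·e^(−rt)) = K/2 → A·e^(−rt) = 1.
e^(−0.795t) = 1/33.044 = 0.0302629, so t = ln(33.044)/0.795 = 3.4978/0.795 = 4.3998.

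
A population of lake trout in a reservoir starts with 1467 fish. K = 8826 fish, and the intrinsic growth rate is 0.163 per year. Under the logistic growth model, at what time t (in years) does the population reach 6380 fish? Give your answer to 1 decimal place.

15.8 years

A = (K − N₀)/N₀ = (8826 − 1467)/1467 = 5.0164.
Solve 8826/(1 + 5.0164·e^(−0.163t)) = 6380: 1 + 5.0164·e^(−0.163t) = 1.3834, so e^(−0.163t) = 0.076427.
−0.163·t = ln(0.076427) = -2.5714, so t = 2.5714/0.163 = 15.776.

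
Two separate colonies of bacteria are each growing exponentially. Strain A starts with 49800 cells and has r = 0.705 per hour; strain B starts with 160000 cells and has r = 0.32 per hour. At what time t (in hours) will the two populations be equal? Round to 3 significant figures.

3.03 hours

Set 49800·e^(0.705t) = 160000·e^(0.32t).
e^((0.705 − 0.32)t) = 160000/49800 → e^(0.385·t) = 3.2129.
0.385·t = ln(3.2129) = 1.1672, so t = 1.1672/0.385 = 3.0316.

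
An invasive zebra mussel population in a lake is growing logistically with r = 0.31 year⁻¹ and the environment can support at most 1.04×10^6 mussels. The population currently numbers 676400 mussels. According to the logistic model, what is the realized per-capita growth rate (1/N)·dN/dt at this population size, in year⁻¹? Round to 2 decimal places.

(1/N)·dN/dt = r(1 − N/K) = 0.31 × (1 − 676400/1.04×10^6).
= 0.31 × 0.34962 = 0.10838.

0.11 per year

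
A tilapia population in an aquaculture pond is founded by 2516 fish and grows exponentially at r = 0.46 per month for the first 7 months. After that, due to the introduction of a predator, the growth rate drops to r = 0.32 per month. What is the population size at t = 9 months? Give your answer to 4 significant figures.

Phase 1: N(7) = 2516·e^(0.46×7) = 2516·e^3.22 = 62970.8.
Phase 2 runs for 9 − 7 = 2 months at r = 0.32.
N(9) = 62970.8·e^(0.32×2) = 62970.8·e^0.64 = 119423.

119400 fish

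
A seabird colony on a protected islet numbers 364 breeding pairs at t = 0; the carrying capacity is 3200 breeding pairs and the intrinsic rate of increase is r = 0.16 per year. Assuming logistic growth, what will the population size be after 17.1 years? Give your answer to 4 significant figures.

A = (K − N₀)/N₀ = (3200 − 364)/364 = 7.7912.
N(t) = K/(1 + A·e^(−rt)) = 3200/(1 + 7.7912×e^(−0.16×17.1)).
e^(−2.736) = 0.064829; denominator = 1 + 7.7912×0.064829 = 1.5051.
N = 3200/1.5051 = 2126.11.

2126 breeding pairs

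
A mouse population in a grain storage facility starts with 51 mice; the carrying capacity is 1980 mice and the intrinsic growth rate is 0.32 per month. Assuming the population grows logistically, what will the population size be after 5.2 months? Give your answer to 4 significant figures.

242.6 mice

A = (K − N₀)/N₀ = (1980 − 51)/51 = 37.824.
N(t) = K/(1 + A·e^(−rt)) = 1980/(1 + 37.824×e^(−0.32×5.2)).
e^(−1.664) = 0.18938; denominator = 1 + 37.824×0.18938 = 8.163.
N = 1980/8.163 = 242.557.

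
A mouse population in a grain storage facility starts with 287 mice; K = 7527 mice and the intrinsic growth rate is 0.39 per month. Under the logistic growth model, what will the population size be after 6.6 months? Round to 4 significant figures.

2575 mice

A = (K − N₀)/N₀ = (7527 − 287)/287 = 25.226.
N(t) = K/(1 + A·e^(−rt)) = 7527/(1 + 25.226×e^(−0.39×6.6)).
e^(−2.574) = 0.07623; denominator = 1 + 25.226×0.07623 = 2.923.
N = 7527/2.923 = 2575.08.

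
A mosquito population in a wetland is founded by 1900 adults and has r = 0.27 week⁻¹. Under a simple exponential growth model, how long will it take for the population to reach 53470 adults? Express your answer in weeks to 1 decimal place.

Set N₀·e^(rt) = 53470: e^(0.27·t) = 53470/1900 = 28.142.
0.27·t = ln(28.142) = 3.3373, so t = 3.3373/0.27 = 12.36.

12.4 weeks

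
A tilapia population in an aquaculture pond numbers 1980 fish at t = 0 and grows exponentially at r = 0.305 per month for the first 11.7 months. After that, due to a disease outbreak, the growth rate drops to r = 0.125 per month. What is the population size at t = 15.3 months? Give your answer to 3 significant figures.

Phase 1: N(11.7) = 1980·e^(0.305×11.7) = 1980·e^3.568 = 70217.4.
Phase 2 runs for 15.3 − 11.7 = 3.6 months at r = 0.125.
N(15.3) = 70217.4·e^(0.125×3.6) = 70217.4·e^0.45 = 110123.

110000 fish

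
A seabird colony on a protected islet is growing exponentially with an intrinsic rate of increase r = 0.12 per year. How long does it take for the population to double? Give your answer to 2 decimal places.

Doubling time t_d = ln(2)/r = 0.6931/0.12 = 5.7762.

5.78 years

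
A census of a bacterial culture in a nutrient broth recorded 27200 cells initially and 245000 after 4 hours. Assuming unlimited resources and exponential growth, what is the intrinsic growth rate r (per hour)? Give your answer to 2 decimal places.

0.55 per hour

From N(t) = N₀·e^(rt): e^(r·4) = 245000/27200 = 9.0074.
r·4 = ln(9.0074) = 2.198, so r = 2.198/4 = 0.54951.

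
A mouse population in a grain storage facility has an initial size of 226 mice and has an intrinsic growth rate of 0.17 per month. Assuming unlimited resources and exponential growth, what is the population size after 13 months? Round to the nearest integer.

2060 mice

N(t) = N₀·e^(rt) = 226 × e^(0.17×13) = 226 × e^2.21.
e^2.21 ≈ 9.1157, so N ≈ 226 × 9.1157 = 2060.15.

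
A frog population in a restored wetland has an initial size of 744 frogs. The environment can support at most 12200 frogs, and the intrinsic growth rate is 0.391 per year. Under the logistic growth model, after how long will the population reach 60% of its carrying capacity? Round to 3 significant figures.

A = (K − N₀)/N₀ = (12200 − 744)/744 = 15.398.
Solve 12200/(1 + 15.398·e^(−0.391t)) = 7320: 1 + 15.398·e^(−0.391t) = 1.6667, so e^(−0.391t) = 0.0432961.
−0.391·t = ln(0.0432961) = -3.1397, so t = 3.1397/0.391 = 8.0299.

8.03 years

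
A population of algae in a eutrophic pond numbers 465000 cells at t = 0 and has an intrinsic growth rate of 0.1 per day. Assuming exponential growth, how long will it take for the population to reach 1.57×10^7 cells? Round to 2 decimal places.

35.19 days

Set N₀·e^(rt) = 1.57×10^7: e^(0.1·t) = 1.57×10^7/465000 = 33.763.
0.1·t = ln(33.763) = 3.5194, so t = 3.5194/0.1 = 35.194.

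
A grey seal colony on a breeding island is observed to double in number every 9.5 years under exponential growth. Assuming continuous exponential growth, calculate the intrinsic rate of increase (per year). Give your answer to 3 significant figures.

r = ln(2)/t_d = 0.6931/9.5 = 0.072963.

0.0730 per year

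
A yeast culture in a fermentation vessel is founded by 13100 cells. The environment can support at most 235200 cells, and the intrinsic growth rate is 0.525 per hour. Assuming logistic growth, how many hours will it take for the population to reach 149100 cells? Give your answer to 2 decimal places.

6.44 hours

A = (K − N₀)/N₀ = (235200 − 13100)/13100 = 16.954.
Solve 235200/(1 + 16.954·e^(−0.525t)) = 149100: 1 + 16.954·e^(−0.525t) = 1.5775, so e^(−0.525t) = 0.0340603.
−0.525·t = ln(0.0340603) = -3.3796, so t = 3.3796/0.525 = 6.4374.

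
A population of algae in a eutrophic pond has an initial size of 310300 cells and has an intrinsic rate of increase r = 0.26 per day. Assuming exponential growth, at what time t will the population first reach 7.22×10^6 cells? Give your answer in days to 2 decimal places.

12.10 days

Set N₀·e^(rt) = 7.22×10^6: e^(0.26·t) = 7.22×10^6/310300 = 23.268.
0.26·t = ln(23.268) = 3.1471, so t = 3.1471/0.26 = 12.104.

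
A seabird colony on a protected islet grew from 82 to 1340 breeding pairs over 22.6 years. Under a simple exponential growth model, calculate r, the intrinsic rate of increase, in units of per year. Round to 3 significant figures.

0.124 per year

From N(t) = N₀·e^(rt): e^(r·22.6) = 1340/82 = 16.341.
r·22.6 = ln(16.341) = 2.7937, so r = 2.7937/22.6 = 0.12362.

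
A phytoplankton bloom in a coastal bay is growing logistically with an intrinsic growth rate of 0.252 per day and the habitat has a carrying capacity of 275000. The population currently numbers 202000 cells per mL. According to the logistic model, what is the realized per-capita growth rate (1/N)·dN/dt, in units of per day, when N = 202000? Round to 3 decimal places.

(1/N)·dN/dt = r(1 − N/K) = 0.252 × (1 − 202000/275000).
= 0.252 × 0.26545 = 0.066895.

0.067 per day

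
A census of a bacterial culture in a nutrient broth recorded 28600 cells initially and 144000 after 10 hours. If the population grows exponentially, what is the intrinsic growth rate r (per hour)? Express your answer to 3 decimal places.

From N(t) = N₀·e^(rt): e^(r·10) = 144000/28600 = 5.035.
r·10 = ln(5.035) = 1.6164, so r = 1.6164/10 = 0.16164.

0.162 per hour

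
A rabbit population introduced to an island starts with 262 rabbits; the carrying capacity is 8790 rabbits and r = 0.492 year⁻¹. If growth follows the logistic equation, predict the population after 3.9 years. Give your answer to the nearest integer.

A = (K − N₀)/N₀ = (8790 − 262)/262 = 32.55.
N(t) = K/(1 + A·e^(−rt)) = 8790/(1 + 32.55×e^(−0.492×3.9)).
e^(−1.919) = 0.14678; denominator = 1 + 32.55×0.14678 = 5.7777.
N = 8790/5.7777 = 1521.36.

1521 rabbits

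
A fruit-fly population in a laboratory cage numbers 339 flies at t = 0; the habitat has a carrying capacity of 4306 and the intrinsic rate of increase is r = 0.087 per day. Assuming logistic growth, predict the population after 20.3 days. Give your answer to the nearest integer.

1435 flies

A = (K − N₀)/N₀ = (4306 − 339)/339 = 11.702.
N(t) = K/(1 + A·e^(−rt)) = 4306/(1 + 11.702×e^(−0.087×20.3)).
e^(−1.766) = 0.171; denominator = 1 + 11.702×0.171 = 3.001.
N = 4306/3.001 = 1434.84.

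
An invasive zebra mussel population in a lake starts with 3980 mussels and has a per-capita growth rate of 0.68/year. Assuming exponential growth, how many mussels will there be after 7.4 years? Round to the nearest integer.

N(t) = N₀·e^(rt) = 3980 × e^(0.68×7.4) = 3980 × e^5.032.
e^5.032 ≈ 153.24, so N ≈ 3980 × 153.24 = 609892.

609892 mussels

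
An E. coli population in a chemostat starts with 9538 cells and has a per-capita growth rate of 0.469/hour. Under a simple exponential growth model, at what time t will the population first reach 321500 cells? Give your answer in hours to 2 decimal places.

Set N₀·e^(rt) = 321500: e^(0.469·t) = 321500/9538 = 33.707.
0.469·t = ln(33.707) = 3.5177, so t = 3.5177/0.469 = 7.5005.

7.50 hours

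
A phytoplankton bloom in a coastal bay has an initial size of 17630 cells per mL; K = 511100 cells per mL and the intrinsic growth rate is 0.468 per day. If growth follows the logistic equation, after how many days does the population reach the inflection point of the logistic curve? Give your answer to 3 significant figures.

Logistic growth is fastest at N = K/2 = 255550.
A = (K − N₀)/N₀ = 27.99. Set K/(1 + A·e^(−rt)) = K/2 → A·e^(−rt) = 1.
e^(−0.468t) = 1/27.99 = 0.0357266, so t = ln(27.99)/0.468 = 3.3319/0.468 = 7.1194.

7.12 days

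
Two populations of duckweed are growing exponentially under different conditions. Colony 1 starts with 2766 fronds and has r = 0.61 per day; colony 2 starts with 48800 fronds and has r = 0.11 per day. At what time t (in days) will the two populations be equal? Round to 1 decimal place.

5.7 days

Set 2766·e^(0.61t) = 48800·e^(0.11t).
e^((0.61 − 0.11)t) = 48800/2766 → e^(0.5·t) = 17.643.
0.5·t = ln(17.643) = 2.8703, so t = 2.8703/0.5 = 5.7407.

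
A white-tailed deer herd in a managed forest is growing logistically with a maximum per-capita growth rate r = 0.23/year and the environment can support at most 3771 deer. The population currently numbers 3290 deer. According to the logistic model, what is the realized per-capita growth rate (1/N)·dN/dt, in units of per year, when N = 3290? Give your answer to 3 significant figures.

(1/N)·dN/dt = r(1 − N/K) = 0.23 × (1 − 3290/3771).
= 0.23 × 0.12755 = 0.029337.

0.0293 per year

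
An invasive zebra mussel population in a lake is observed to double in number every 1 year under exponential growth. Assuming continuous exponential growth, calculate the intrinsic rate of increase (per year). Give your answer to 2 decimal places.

0.69 per year

r = ln(2)/t_d = 0.6931/1 = 0.69315.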